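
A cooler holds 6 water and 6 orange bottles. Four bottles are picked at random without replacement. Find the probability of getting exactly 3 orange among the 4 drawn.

One ordering (orange drawn first) has probability 6/12 × 5/11 × 4/10 × 6/9 = 720/11880 = 2/33.
There are C(4,3) = 4 such orderings, each equally likely, so P = 4 × 2/33 = 8/33.

8/33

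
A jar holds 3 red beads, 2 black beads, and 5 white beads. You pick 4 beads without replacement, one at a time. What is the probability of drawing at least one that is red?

5/6

P(no red) = 7/10 × 6/9 × 5/8 × 4/7 = 840/5040 = 1/6.
P(at least one) = 1 − 1/6 = 5/6.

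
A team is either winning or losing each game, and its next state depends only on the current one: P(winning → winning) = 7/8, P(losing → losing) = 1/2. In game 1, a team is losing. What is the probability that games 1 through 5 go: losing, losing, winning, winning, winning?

Game 1 is given. For each transition, use the conditional probability from the current state:
P(losing | losing) = 1/2; P(winning | losing) = 1/2; P(winning | winning) = 7/8; P(winning | winning) = 7/8.
P = 1/2 × 1/2 × 7/8 × 7/8 = 49/256.

49/256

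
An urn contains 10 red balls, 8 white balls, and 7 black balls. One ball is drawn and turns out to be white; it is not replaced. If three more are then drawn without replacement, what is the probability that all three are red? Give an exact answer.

After the first draw, 10 of the remaining 24 balls are red.
P = 10/24 × 9/23 × 8/22 = 720/12144 = 15/253.

15/253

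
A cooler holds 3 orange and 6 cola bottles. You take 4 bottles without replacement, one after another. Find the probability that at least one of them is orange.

P(no orange) = 6/9 × 5/8 × 4/7 × 3/6 = 360/3024 = 5/42.
P(at least one) = 1 − 5/42 = 37/42.

37/42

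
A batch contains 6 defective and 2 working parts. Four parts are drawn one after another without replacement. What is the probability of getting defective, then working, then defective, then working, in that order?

1/28

Chain rule:
P = 6/8 × 2/7 × 5/6 × 1/5 = 60/1680 = 1/28.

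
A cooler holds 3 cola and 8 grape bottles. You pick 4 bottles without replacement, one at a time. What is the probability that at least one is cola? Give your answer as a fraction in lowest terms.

26/33

P(no cola) = 8/11 × 7/10 × 6/9 × 5/8 = 1680/7920 = 7/33.
P(at least one) = 1 − 7/33 = 26/33.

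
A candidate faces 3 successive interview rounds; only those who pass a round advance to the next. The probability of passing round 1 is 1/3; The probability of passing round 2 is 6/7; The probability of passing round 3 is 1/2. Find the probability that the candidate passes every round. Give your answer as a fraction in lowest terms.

1/7

Each stage is reached only if all earlier stages succeed, so
P = 1/3 × 6/7 × 1/2 = 6/42 = 1/7.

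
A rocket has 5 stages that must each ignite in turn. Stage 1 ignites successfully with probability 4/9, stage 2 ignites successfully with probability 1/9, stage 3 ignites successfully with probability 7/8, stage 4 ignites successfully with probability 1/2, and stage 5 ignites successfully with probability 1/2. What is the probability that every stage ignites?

7/648

Each stage is reached only if all earlier stages succeed, so
P = 4/9 × 1/9 × 7/8 × 1/2 × 1/2 = 28/2592 = 7/648.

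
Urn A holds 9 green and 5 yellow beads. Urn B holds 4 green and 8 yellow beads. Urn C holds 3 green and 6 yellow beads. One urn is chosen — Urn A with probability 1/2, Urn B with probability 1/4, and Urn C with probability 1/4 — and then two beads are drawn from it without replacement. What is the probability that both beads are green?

11597/48048

From Urn A: P(both green) = (9/14)(8/13) = 36/91.
From Urn B: P(both green) = (4/12)(3/11) = 1/11.
From Urn C: P(both green) = (3/9)(2/8) = 1/12.
Total probability = (1/2)(36/91) + (1/4)(1/11) + (1/4)(1/12) = 11597/48048.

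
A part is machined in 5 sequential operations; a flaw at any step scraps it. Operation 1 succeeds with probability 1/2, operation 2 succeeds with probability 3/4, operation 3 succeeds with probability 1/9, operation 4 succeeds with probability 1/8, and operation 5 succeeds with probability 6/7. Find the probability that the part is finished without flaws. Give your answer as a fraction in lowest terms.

1/224

The events are sequential, so multiply the conditional probabilities:
P = 1/2 × 3/4 × 1/9 × 1/8 × 6/7 = 18/4032 = 1/224.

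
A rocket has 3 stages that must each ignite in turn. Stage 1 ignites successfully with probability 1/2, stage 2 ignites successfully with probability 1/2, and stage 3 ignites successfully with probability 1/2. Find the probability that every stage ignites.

1/8

Each stage is reached only if all earlier stages succeed, so
P = 1/2 × 1/2 × 1/2 = 1/8.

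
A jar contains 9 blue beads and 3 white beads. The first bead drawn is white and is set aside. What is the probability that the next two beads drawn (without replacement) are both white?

1/55

With the first bead removed, 2 white remain out of 11.
P = 2/11 × 1/10 = 2/110 = 1/55.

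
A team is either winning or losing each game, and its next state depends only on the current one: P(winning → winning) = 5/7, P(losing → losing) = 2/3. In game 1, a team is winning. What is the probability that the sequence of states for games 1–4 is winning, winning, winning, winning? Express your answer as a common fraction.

Game 1 is given. For each transition, use the conditional probability from the current state:
P(winning | winning) = 5/7; P(winning | winning) = 5/7; P(winning | winning) = 5/7.
P = 5/7 × 5/7 × 5/7 = 125/343.

125/343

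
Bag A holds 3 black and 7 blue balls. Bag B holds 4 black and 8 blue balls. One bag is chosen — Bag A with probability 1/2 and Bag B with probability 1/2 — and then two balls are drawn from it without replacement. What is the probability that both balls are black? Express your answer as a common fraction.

13/165

From Bag A: P(both black) = (3/10)(2/9) = 1/15.
From Bag B: P(both black) = (4/12)(3/11) = 1/11.
Total probability = (1/2)(1/15) + (1/2)(1/11) = 13/165.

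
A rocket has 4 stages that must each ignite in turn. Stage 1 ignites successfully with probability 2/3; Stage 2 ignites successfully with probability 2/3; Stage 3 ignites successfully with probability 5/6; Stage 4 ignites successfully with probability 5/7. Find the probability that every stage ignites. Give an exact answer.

50/189

The events are sequential, so multiply the conditional probabilities:
P = 2/3 × 2/3 × 5/6 × 5/7 = 100/378 = 50/189.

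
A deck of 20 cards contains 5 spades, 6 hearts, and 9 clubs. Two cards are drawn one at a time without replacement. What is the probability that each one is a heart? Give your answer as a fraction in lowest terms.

3/38

P(all hearts) = 6/20 × 5/19 = 30/380 = 3/38.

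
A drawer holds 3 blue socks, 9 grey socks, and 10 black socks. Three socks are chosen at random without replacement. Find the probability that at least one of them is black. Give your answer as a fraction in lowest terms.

P(no black) = 12/22 × 11/21 × 10/20 = 1320/9240 = 1/7.
P(at least one) = 1 − 1/7 = 6/7.

6/7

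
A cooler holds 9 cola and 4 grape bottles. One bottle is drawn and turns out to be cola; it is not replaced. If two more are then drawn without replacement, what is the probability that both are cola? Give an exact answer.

After the first draw, 8 of the remaining 12 bottles are cola.
P = 8/12 × 7/11 = 56/132 = 14/33.

14/33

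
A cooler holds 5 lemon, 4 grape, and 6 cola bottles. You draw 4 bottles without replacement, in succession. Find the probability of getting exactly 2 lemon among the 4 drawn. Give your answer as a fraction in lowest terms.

30/91

One ordering (lemon drawn first) has probability 5/15 × 4/14 × 10/13 × 9/12 = 1800/32760 = 5/91.
There are C(4,2) = 6 such orderings, each equally likely, so P = 6 × 5/91 = 30/91.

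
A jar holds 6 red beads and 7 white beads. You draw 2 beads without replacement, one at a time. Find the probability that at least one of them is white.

P(no white) = 6/13 × 5/12 = 30/156 = 5/26.
P(at least one) = 1 − 5/26 = 21/26.

21/26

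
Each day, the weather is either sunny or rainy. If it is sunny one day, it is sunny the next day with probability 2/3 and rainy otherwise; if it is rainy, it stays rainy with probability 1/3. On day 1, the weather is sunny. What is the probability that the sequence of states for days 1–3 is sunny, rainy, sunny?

2/9

Day 1 is given. For each transition, use the conditional probability from the current state:
P(rainy | sunny) = 1/3; P(sunny | rainy) = 2/3.
P = 1/3 × 2/3 = 2/9.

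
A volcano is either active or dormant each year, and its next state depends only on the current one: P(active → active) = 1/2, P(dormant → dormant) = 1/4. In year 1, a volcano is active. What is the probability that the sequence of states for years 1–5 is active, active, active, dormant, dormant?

1/32

Year 1 is given. For each transition, use the conditional probability from the current state:
P(active | active) = 1/2; P(active | active) = 1/2; P(dormant | active) = 1/2; P(dormant | dormant) = 1/4.
P = 1/2 × 1/2 × 1/2 × 1/4 = 1/32.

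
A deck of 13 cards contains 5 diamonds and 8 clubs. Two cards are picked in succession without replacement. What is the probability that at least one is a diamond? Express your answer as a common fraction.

25/39

P(no diamonds) = 8/13 × 7/12 = 56/156 = 14/39.
P(at least one) = 1 − 14/39 = 25/39.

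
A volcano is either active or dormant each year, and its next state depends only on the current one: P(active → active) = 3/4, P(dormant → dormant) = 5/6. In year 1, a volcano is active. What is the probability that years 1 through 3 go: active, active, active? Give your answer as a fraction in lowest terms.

Year 1 is given. For each transition, use the conditional probability from the current state:
P(active | active) = 3/4; P(active | active) = 3/4.
P = 3/4 × 3/4 = 9/16.

9/16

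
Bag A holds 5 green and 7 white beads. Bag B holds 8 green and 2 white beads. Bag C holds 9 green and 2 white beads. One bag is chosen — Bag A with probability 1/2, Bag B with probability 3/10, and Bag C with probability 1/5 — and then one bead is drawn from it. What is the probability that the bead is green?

From Bag A: P(green) = 5/12.
From Bag B: P(green) = 8/10.
From Bag C: P(green) = 9/11.
Total probability = (1/2)(5/12) + (3/10)(8/10) + (1/5)(9/11) = 4039/6600.

4039/6600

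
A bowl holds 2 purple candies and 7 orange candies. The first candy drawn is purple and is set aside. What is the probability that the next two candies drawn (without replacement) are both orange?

3/4

After the first draw, 7 of the remaining 8 candies are orange.
P = 7/8 × 6/7 = 42/56 = 3/4.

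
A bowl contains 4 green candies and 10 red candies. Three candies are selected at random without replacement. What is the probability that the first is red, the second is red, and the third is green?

15/91

Chain rule:
P = 10/14 × 9/13 × 4/12 = 360/2184 = 15/91.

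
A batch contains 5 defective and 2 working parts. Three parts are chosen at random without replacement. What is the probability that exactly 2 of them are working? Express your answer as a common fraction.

One ordering (working drawn first) has probability 2/7 × 1/6 × 5/5 = 10/210 = 1/21.
There are C(3,2) = 3 such orderings, each equally likely, so P = 3 × 1/21 = 1/7.

1/7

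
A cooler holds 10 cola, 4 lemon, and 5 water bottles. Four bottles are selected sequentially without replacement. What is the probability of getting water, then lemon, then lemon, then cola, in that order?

25/3876

Chain rule:
P = 5/19 × 4/18 × 3/17 × 10/16 = 600/93024 = 25/3876.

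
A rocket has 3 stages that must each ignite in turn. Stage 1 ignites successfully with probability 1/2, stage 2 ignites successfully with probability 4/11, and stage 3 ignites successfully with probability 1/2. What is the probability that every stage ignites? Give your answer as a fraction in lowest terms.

Each stage is reached only if all earlier stages succeed, so
P = 1/2 × 4/11 × 1/2 = 4/44 = 1/11.

1/11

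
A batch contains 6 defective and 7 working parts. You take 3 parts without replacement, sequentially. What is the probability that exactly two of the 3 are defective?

One ordering (defective drawn first) has probability 6/13 × 5/12 × 7/11 = 210/1716 = 35/286.
There are C(3,2) = 3 such orderings, each equally likely, so P = 3 × 35/286 = 105/286.

105/286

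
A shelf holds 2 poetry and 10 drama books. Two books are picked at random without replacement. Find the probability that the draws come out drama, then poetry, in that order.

Multiply the probability of each draw given the previous ones:
P = 10/12 × 2/11 = 20/132 = 5/33.

5/33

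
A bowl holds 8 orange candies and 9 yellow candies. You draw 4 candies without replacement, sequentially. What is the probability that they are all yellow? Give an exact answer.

P(all yellow) = 9/17 × 8/16 × 7/15 × 6/14 = 3024/57120 = 9/170.

9/170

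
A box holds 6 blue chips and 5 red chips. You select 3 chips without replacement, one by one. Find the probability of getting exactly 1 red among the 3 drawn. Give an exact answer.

One ordering (red drawn first) has probability 5/11 × 6/10 × 5/9 = 150/990 = 5/33.
There are C(3,1) = 3 such orderings, each equally likely, so P = 3 × 5/33 = 5/11.

5/11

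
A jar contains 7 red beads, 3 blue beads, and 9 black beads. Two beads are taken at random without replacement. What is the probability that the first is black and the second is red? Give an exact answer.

Multiply the probability of each draw given the previous ones:
P = 9/19 × 7/18 = 63/342 = 7/38.

7/38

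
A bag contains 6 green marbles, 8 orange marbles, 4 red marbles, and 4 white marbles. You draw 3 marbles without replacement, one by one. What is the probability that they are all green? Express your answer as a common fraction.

1/77

P(all green) = 6/22 × 5/21 × 4/20 = 120/9240 = 1/77.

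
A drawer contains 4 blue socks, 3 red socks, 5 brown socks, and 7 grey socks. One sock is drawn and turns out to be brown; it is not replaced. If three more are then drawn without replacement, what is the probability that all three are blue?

1/204

After the first draw, 4 of the remaining 18 socks are blue.
P = 4/18 × 3/17 × 2/16 = 24/4896 = 1/204.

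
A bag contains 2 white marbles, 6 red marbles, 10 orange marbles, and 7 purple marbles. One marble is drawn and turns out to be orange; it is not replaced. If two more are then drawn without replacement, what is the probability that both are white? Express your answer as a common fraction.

1/276

With the first marble removed, 2 white remain out of 24.
P = 2/24 × 1/23 = 2/552 = 1/276.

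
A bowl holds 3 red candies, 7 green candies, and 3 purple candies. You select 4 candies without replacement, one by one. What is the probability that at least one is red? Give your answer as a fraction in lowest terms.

P(no red) = 10/13 × 9/12 × 8/11 × 7/10 = 5040/17160 = 42/143.
P(at least one) = 1 − 42/143 = 101/143.

101/143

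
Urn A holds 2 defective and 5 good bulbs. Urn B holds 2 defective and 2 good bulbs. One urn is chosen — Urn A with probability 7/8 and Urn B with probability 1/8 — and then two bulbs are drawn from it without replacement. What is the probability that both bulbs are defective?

1/16

From Urn A: P(both defective) = (2/7)(1/6) = 1/21.
From Urn B: P(both defective) = (2/4)(1/3) = 1/6.
Total probability = (7/8)(1/21) + (1/8)(1/6) = 1/16.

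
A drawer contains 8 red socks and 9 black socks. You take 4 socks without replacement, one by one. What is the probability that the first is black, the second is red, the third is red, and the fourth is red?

Each draw changes the counts, so multiply the conditional probabilities along the sequence:
P = 9/17 × 8/16 × 7/15 × 6/14 = 3024/57120 = 9/170.

9/170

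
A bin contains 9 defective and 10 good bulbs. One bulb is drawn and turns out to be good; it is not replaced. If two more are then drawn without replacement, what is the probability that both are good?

After the first draw, 9 of the remaining 18 bulbs are good.
P = 9/18 × 8/17 = 72/306 = 4/17.

4/17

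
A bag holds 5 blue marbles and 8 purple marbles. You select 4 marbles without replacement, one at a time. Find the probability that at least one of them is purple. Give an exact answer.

P(no purple) = 5/13 × 4/12 × 3/11 × 2/10 = 120/17160 = 1/143.
P(at least one) = 1 − 1/143 = 142/143.

142/143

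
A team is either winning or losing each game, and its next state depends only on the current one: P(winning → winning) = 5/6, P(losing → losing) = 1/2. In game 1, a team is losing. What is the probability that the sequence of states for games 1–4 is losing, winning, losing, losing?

1/24

Game 1 is given. For each transition, use the conditional probability from the current state:
P(winning | losing) = 1/2; P(losing | winning) = 1/6; P(losing | losing) = 1/2.
P = 1/2 × 1/6 × 1/2 = 1/24.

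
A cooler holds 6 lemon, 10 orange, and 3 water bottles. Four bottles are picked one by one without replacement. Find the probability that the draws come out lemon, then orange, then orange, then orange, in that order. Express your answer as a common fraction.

Chain rule:
P = 6/19 × 10/18 × 9/17 × 8/16 = 4320/93024 = 15/323.

15/323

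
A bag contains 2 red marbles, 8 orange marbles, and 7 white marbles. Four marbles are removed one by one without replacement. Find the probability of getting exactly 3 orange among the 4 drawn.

One ordering (orange drawn first) has probability 8/17 × 7/16 × 6/15 × 9/14 = 3024/57120 = 9/170.
There are C(4,3) = 4 such orderings, each equally likely, so P = 4 × 9/170 = 18/85.

18/85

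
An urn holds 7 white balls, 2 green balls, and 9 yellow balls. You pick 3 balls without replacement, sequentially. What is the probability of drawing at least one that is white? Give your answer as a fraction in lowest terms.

P(no white) = 11/18 × 10/17 × 9/16 = 990/4896 = 55/272.
P(at least one) = 1 − 55/272 = 217/272.

217/272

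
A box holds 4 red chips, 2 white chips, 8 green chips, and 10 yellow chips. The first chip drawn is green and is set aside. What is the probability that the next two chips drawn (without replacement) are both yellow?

With the first chip removed, 10 yellow remain out of 23.
P = 10/23 × 9/22 = 90/506 = 45/253.

45/253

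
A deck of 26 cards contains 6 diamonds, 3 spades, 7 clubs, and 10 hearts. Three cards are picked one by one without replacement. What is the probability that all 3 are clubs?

7/520

P = 7/26 × 6/25 × 5/24 = 210/15600 = 7/520.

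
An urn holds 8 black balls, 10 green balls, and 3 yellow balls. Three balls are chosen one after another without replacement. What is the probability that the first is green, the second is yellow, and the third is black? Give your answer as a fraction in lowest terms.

Multiply the probability of each draw given the previous ones:
P = 10/21 × 3/20 × 8/19 = 240/7980 = 4/133.

4/133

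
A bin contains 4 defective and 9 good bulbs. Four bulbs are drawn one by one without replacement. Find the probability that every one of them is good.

P(all good) = 9/13 × 8/12 × 7/11 × 6/10 = 3024/17160 = 126/715.

126/715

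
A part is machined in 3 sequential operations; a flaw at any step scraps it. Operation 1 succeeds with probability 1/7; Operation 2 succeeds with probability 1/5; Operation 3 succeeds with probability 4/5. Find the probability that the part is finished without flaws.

4/175

Multiplying along the chain,
P = 1/7 × 1/5 × 4/5 = 4/175.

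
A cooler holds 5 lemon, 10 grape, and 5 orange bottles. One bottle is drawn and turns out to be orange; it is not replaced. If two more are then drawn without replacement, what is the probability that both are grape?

5/19

With the first bottle removed, 10 grape remain out of 19.
P = 10/19 × 9/18 = 90/342 = 5/19.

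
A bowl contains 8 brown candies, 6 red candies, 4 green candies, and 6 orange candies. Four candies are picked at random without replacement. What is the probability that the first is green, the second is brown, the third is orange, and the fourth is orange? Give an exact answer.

20/5313

Multiply the probability of each draw given the previous ones:
P = 4/24 × 8/23 × 6/22 × 5/21 = 960/255024 = 20/5313.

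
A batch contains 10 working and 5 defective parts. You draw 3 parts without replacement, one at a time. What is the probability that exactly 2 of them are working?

45/91

One ordering (working drawn first) has probability 10/15 × 9/14 × 5/13 = 450/2730 = 15/91.
There are C(3,2) = 3 such orderings, each equally likely, so P = 3 × 15/91 = 45/91.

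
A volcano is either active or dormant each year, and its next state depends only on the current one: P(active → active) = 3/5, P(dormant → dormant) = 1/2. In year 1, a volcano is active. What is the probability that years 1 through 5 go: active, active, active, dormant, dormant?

Year 1 is given. For each transition, use the conditional probability from the current state:
P(active | active) = 3/5; P(active | active) = 3/5; P(dormant | active) = 2/5; P(dormant | dormant) = 1/2.
P = 3/5 × 3/5 × 2/5 × 1/2 = 18/250 = 9/125.

9/125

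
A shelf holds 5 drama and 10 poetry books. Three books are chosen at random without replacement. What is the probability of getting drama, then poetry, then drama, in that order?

Each draw changes the counts, so multiply the conditional probabilities along the sequence:
P = 5/15 × 10/14 × 4/13 = 200/2730 = 20/273.

20/273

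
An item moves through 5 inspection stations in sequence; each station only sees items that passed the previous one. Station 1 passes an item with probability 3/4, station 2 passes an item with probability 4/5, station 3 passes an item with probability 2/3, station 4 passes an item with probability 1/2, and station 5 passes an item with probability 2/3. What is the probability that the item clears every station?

2/15

The events are sequential, so multiply the conditional probabilities:
P = 3/4 × 4/5 × 2/3 × 1/2 × 2/3 = 48/360 = 2/15.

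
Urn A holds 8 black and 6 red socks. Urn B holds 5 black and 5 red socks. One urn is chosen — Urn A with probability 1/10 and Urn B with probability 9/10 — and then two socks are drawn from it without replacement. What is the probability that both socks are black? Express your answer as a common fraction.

3/13

From Urn A: P(both black) = (8/14)(7/13) = 4/13.
From Urn B: P(both black) = (5/10)(4/9) = 2/9.
Total probability = (1/10)(4/13) + (9/10)(2/9) = 3/13.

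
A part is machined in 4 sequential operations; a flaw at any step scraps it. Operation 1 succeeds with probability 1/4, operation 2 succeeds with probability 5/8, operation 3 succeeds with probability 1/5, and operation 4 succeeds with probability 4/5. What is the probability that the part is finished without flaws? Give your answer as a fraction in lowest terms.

Each stage is reached only if all earlier stages succeed, so
P = 1/4 × 5/8 × 1/5 × 4/5 = 20/800 = 1/40.

1/40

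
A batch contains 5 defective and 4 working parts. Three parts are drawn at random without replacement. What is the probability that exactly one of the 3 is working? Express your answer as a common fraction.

10/21

One ordering (working drawn first) has probability 4/9 × 5/8 × 4/7 = 80/504 = 10/63.
There are C(3,1) = 3 such orderings, each equally likely, so P = 3 × 10/63 = 10/21.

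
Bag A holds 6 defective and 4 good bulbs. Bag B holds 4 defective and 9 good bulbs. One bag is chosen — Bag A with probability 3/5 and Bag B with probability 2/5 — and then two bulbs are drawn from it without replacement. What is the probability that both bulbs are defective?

3/13

From Bag A: P(both defective) = (6/10)(5/9) = 1/3.
From Bag B: P(both defective) = (4/13)(3/12) = 1/13.
Total probability = (3/5)(1/3) + (2/5)(1/13) = 3/13.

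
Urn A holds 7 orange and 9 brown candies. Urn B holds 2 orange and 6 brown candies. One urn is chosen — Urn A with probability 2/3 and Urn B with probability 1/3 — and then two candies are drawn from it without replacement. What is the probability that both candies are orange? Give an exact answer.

From Urn A: P(both orange) = (7/16)(6/15) = 7/40.
From Urn B: P(both orange) = (2/8)(1/7) = 1/28.
Total probability = (2/3)(7/40) + (1/3)(1/28) = 9/70.

9/70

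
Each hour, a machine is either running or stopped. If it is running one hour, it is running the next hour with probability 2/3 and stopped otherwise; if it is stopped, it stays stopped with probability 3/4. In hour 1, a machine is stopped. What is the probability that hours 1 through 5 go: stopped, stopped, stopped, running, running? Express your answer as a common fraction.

3/32

Hour 1 is given. For each transition, use the conditional probability from the current state:
P(stopped | stopped) = 3/4; P(stopped | stopped) = 3/4; P(running | stopped) = 1/4; P(running | running) = 2/3.
P = 3/4 × 3/4 × 1/4 × 2/3 = 18/192 = 3/32.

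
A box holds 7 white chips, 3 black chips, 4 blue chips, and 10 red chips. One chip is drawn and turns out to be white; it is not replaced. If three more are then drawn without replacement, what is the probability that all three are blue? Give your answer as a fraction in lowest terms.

After the first draw, 4 of the remaining 23 chips are blue.
P = 4/23 × 3/22 × 2/21 = 24/10626 = 4/1771.

4/1771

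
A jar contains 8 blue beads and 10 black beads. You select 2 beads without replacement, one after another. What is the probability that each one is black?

5/17

P(every draw is black) = 10/18 × 9/17 = 90/306 = 5/17.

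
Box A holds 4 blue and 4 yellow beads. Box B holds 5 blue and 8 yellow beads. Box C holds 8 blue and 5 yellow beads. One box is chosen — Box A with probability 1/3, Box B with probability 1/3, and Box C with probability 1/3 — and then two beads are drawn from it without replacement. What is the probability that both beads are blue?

383/1638

From Box A: P(both blue) = (4/8)(3/7) = 3/14.
From Box B: P(both blue) = (5/13)(4/12) = 5/39.
From Box C: P(both blue) = (8/13)(7/12) = 14/39.
Total probability = (1/3)(3/14) + (1/3)(5/39) + (1/3)(14/39) = 383/1638.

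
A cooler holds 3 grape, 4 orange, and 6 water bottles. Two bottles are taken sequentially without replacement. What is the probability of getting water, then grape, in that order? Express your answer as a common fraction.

3/26

Multiply the probability of each draw given the previous ones:
P = 6/13 × 3/12 = 18/156 = 3/26.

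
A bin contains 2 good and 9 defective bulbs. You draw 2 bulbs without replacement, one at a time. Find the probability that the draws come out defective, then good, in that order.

9/55

Each draw changes the counts, so multiply the conditional probabilities along the sequence:
P = 9/11 × 2/10 = 18/110 = 9/55.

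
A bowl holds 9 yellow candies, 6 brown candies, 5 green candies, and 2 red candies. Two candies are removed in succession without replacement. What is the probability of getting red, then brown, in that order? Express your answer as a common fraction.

2/77

Multiply the probability of each draw given the previous ones:
P = 2/22 × 6/21 = 12/462 = 2/77.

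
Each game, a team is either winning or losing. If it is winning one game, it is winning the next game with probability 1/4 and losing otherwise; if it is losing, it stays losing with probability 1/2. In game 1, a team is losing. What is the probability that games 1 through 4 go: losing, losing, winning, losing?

3/16

Game 1 is given. For each transition, use the conditional probability from the current state:
P(losing | losing) = 1/2; P(winning | losing) = 1/2; P(losing | winning) = 3/4.
P = 1/2 × 1/2 × 3/4 = 3/16.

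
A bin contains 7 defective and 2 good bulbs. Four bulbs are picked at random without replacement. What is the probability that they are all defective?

5/18

P(all defective) = 7/9 × 6/8 × 5/7 × 4/6 = 840/3024 = 5/18.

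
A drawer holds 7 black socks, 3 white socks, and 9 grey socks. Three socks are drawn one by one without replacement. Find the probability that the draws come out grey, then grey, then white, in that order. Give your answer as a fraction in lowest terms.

12/323

Each draw changes the counts, so multiply the conditional probabilities along the sequence:
P = 9/19 × 8/18 × 3/17 = 216/5814 = 12/323.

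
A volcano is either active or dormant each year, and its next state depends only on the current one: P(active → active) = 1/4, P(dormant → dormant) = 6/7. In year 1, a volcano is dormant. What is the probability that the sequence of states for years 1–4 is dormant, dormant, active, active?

3/98

Year 1 is given. For each transition, use the conditional probability from the current state:
P(dormant | dormant) = 6/7; P(active | dormant) = 1/7; P(active | active) = 1/4.
P = 6/7 × 1/7 × 1/4 = 6/196 = 3/98.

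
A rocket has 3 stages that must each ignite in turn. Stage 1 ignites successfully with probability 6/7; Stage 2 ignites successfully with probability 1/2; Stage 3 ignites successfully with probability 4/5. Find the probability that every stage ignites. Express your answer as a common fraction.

12/35

The events are sequential, so multiply the conditional probabilities:
P = 6/7 × 1/2 × 4/5 = 24/70 = 12/35.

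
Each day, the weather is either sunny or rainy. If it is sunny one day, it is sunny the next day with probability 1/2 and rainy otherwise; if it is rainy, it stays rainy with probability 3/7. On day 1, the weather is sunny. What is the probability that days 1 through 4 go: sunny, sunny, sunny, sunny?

Day 1 is given. For each transition, use the conditional probability from the current state:
P(sunny | sunny) = 1/2; P(sunny | sunny) = 1/2; P(sunny | sunny) = 1/2.
P = 1/2 × 1/2 × 1/2 = 1/8.

1/8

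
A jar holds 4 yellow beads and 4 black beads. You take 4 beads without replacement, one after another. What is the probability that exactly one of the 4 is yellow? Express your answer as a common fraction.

One ordering (yellow drawn first) has probability 4/8 × 4/7 × 3/6 × 2/5 = 96/1680 = 2/35.
There are C(4,1) = 4 such orderings, each equally likely, so P = 4 × 2/35 = 8/35.

8/35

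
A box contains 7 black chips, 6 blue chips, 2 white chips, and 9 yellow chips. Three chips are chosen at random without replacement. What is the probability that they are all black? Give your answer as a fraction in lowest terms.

35/2024

P(all black) = 7/24 × 6/23 × 5/22 = 210/12144 = 35/2024.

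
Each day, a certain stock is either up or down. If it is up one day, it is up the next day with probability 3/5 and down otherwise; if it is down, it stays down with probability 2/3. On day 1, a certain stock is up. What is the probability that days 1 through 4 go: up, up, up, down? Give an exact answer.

18/125

Day 1 is given. For each transition, use the conditional probability from the current state:
P(up | up) = 3/5; P(up | up) = 3/5; P(down | up) = 2/5.
P = 3/5 × 3/5 × 2/5 = 18/125.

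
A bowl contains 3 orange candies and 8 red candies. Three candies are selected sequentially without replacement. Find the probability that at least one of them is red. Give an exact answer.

164/165

P(no red) = 3/11 × 2/10 × 1/9 = 6/990 = 1/165.
P(at least one) = 1 − 1/165 = 164/165.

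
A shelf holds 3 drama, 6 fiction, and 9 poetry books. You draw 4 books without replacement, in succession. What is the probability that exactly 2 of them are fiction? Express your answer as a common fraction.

One ordering (fiction drawn first) has probability 6/18 × 5/17 × 12/16 × 11/15 = 3960/73440 = 11/204.
There are C(4,2) = 6 such orderings, each equally likely, so P = 6 × 11/204 = 11/34.

11/34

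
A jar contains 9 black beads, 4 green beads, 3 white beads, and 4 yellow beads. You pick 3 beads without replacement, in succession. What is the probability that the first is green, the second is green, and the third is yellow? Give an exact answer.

2/285

Chain rule:
P = 4/20 × 3/19 × 4/18 = 48/6840 = 2/285.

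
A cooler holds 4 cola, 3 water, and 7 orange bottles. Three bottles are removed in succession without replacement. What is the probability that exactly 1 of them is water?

One ordering (water drawn first) has probability 3/14 × 11/13 × 10/12 = 330/2184 = 55/364.
There are C(3,1) = 3 such orderings, each equally likely, so P = 3 × 55/364 = 165/364.

165/364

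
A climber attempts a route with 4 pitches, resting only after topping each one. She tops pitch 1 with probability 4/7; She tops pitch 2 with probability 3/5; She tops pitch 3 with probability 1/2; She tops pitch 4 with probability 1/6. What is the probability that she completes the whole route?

Each stage is reached only if all earlier stages succeed, so
P = 4/7 × 3/5 × 1/2 × 1/6 = 12/420 = 1/35.

1/35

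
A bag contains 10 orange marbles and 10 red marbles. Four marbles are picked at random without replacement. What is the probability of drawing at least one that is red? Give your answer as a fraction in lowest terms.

309/323

P(no red) = 10/20 × 9/19 × 8/18 × 7/17 = 5040/116280 = 14/323.
P(at least one) = 1 − 14/323 = 309/323.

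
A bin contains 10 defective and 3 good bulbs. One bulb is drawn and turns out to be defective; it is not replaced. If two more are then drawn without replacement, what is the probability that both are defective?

After the first draw, 9 of the remaining 12 bulbs are defective.
P = 9/12 × 8/11 = 72/132 = 6/11.

6/11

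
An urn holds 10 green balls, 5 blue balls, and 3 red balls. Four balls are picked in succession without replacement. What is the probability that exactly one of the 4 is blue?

143/306

One ordering (blue drawn first) has probability 5/18 × 13/17 × 12/16 × 11/15 = 8580/73440 = 143/1224.
There are C(4,1) = 4 such orderings, each equally likely, so P = 4 × 143/1224 = 143/306.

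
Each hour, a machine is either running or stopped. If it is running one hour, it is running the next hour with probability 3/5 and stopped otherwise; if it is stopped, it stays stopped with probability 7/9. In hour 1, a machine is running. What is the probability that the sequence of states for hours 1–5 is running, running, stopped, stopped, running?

28/675

Hour 1 is given. For each transition, use the conditional probability from the current state:
P(running | running) = 3/5; P(stopped | running) = 2/5; P(stopped | stopped) = 7/9; P(running | stopped) = 2/9.
P = 3/5 × 2/5 × 7/9 × 2/9 = 84/2025 = 28/675.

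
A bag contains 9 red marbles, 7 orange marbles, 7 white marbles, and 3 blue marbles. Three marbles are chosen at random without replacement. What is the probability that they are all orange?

7/520

P = 7/26 × 6/25 × 5/24 = 210/15600 = 7/520.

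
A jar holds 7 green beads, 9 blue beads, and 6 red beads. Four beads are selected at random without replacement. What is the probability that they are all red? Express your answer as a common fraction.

3/1463

P(all red) = 6/22 × 5/21 × 4/20 × 3/19 = 360/175560 = 3/1463.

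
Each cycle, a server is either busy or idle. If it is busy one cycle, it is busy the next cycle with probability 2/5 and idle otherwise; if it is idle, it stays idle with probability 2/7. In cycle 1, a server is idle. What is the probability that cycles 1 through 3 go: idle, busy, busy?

2/7

Cycle 1 is given. For each transition, use the conditional probability from the current state:
P(busy | idle) = 5/7; P(busy | busy) = 2/5.
P = 5/7 × 2/5 = 10/35 = 2/7.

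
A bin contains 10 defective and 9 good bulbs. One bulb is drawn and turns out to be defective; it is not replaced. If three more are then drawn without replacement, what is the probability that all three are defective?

With the first bulb removed, 9 defective remain out of 18.
P = 9/18 × 8/17 × 7/16 = 504/4896 = 7/68.

7/68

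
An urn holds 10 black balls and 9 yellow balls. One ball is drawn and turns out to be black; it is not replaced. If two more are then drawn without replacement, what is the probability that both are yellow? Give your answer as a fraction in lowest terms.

After the first draw, 9 of the remaining 18 balls are yellow.
P = 9/18 × 8/17 = 72/306 = 4/17.

4/17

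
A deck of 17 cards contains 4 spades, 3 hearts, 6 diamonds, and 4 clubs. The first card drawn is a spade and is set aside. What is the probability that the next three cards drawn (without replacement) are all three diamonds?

1/28

With the first card removed, 6 diamonds remain out of 16.
P = 6/16 × 5/15 × 4/14 = 120/3360 = 1/28.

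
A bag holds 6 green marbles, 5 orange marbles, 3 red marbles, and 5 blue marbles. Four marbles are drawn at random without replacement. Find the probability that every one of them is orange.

P(every draw is orange) = 5/19 × 4/18 × 3/17 × 2/16 = 120/93024 = 5/3876.

5/3876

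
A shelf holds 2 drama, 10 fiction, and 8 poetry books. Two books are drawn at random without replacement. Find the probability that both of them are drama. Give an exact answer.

P(all drama) = 2/20 × 1/19 = 2/380 = 1/190.

1/190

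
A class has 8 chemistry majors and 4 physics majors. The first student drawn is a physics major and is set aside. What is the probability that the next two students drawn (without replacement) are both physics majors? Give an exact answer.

With the first student removed, 3 physics majors remain out of 11.
P = 3/11 × 2/10 = 6/110 = 3/55.

3/55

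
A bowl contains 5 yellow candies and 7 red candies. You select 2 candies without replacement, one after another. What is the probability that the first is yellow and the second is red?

35/132

Each draw changes the counts, so multiply the conditional probabilities along the sequence:
P = 5/12 × 7/11 = 35/132.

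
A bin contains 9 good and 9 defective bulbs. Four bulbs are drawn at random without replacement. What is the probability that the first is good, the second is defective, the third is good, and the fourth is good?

21/340

Each draw changes the counts, so multiply the conditional probabilities along the sequence:
P = 9/18 × 9/17 × 8/16 × 7/15 = 4536/73440 = 21/340.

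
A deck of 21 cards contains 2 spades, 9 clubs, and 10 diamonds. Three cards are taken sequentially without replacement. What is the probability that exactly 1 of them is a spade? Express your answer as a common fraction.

9/35

One ordering (a spade drawn first) has probability 2/21 × 19/20 × 18/19 = 684/7980 = 3/35.
There are C(3,1) = 3 such orderings, each equally likely, so P = 3 × 3/35 = 9/35.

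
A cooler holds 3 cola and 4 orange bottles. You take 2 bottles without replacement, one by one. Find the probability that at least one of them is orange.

6/7

P(no orange) = 3/7 × 2/6 = 6/42 = 1/7.
P(at least one) = 1 − 1/7 = 6/7.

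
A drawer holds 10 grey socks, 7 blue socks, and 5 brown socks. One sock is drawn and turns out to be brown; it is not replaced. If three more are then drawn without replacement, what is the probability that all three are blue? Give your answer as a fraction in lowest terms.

After the first draw, 7 of the remaining 21 socks are blue.
P = 7/21 × 6/20 × 5/19 = 210/7980 = 1/38.

1/38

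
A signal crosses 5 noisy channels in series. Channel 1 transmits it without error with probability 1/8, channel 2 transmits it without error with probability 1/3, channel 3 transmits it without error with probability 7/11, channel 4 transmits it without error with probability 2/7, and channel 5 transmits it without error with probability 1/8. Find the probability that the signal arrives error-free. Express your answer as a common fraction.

1/1056

Multiplying along the chain,
P = 1/8 × 1/3 × 7/11 × 2/7 × 1/8 = 14/14784 = 1/1056.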